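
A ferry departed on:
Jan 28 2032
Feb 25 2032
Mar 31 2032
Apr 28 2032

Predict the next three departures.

May 26 2032, Jun 30 2032, Jul 28 2032

Every date is a Wednesday; gaps 28, 35, 28 days.
Each is the last Wednesday of its month (at least one falls on the 29th or later, ruling out '4th Wednesday').
Last Wednesday of May 2032: May 26 2032.
Last Wednesday of June 2032: Jun 30 2032.
July 2032 ends with Wednesday Jul 28 2032.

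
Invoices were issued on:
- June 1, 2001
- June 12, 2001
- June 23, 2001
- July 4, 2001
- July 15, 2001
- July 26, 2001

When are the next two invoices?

August 6, 2001; August 17, 2001

Gaps between consecutive events: 11, 11, 11, 11, 11 days — a constant 11-day interval.
July 26, 2001 + 11 days = August 6, 2001.
August 6, 2001 + 11 days = August 17, 2001.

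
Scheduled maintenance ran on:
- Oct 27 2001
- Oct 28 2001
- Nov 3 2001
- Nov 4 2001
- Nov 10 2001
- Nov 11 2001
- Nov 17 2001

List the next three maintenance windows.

Nov 18 2001, Nov 24 2001, Nov 25 2001

The gap pattern 1, 6, 1, 6, 1, 6 repeats every 2 events.
These are the Saturdays and Sundays of each week.
Next Sunday: Nov 18 2001.
Next Saturday: Nov 24 2001.
Next Sunday: Nov 25 2001.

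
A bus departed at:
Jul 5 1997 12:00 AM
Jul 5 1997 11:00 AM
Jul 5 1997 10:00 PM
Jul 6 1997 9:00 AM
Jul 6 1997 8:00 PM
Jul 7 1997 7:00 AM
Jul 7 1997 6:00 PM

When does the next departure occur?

Jul 8 1997 5:00 AM

Spacing: 11, 11, 11, 11, 11, 11 h — constant 11 h.
Jul 7 1997 6:00 PM + 11 h = Jul 8 1997 5:00 AM.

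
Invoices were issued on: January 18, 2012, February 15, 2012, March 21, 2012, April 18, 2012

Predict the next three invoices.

These are Wednesdays at 28- or 35-day spacing (28, 35, 28).
The pattern: 3rd Wednesday of the month.
May 2012 — 3rd Wednesday is May 16, 2012.
3rd Wednesday of June 2012: June 20, 2012.
July 2012 — 3rd Wednesday is July 18, 2012.

May 16, 2012; June 20, 2012; July 18, 2012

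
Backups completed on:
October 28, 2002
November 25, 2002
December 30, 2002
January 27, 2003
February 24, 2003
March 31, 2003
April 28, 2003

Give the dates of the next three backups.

May 26, 2003; June 30, 2003; July 28, 2003

All Mondays; the gaps (28, 35, 28, 28, 35, 28) vary with month length.
This is the last Monday of each month.
Last Monday of May 2003: May 26, 2003.
Last Monday of June 2003: June 30, 2003.
Last Monday of July 2003: July 28, 2003.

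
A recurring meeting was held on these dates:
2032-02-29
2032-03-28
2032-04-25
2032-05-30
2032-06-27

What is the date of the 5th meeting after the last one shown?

2032-11-28

All Sundays; the gaps (28, 28, 35, 28) vary with month length.
This is the last Sunday of each month.
July 2032 ends with Sunday 2032-07-25.
August 2032 ends with Sunday 2032-08-29.
September 2032 ends with Sunday 2032-09-26.
October 2032 ends with Sunday 2032-10-31.
November 2032 ends with Sunday 2032-11-28.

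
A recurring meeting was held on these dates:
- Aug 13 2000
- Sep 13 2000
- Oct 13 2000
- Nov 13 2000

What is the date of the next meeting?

Gaps: 31, 30, 31 days — not constant. Every event is on the 13th of the month.
Pattern: the 13th of each month.
Next: December 2000 → Dec 13 2000.

Dec 13 2000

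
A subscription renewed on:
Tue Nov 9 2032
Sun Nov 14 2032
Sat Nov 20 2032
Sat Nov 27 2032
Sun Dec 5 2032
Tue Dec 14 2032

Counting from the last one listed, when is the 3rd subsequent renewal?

Intervals are 5, 6, 7, 8, 9 days — an arithmetic progression with common difference 1.
Next gap: 10 days. Tue Dec 14 2032 + 10 days = Fri Dec 24 2032.
Next gap: 11 days. Fri Dec 24 2032 + 11 days = Tue Jan 4 2033.
Next gap: 12 days. Tue Jan 4 2033 + 12 days = Sun Jan 16 2033.

Sun Jan 16 2033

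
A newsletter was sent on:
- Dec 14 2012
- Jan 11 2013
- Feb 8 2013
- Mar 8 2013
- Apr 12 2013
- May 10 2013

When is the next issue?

Gaps: 28, 28, 28, 35, 28 days — a mix of 28 and 35. Every date is a Friday.
Each is the 2nd Friday of its month.
June 2013 — 2nd Friday is Jun 14 2013.

Jun 14 2013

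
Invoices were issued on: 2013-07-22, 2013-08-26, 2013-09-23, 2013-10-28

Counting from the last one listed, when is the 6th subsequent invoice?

Gaps: 35, 28, 35 days — a mix of 28 and 35. Every date is a Monday.
Each is the 4th Monday of its month.
4th Monday of November 2013: 2013-11-25.
4th Monday of December 2013: 2013-12-23.
January 2014 — 4th Monday is 2014-01-27.
4th Monday of February 2014: 2014-02-24.
4th Monday of March 2014: 2014-03-24.
April 2014 — 4th Monday is 2014-04-28.

2014-04-28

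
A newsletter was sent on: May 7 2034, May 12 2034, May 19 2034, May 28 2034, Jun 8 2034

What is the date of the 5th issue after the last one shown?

Gaps: 5, 7, 9, 11 days — each gap is 2 larger than the previous one.
Next gap: 13 days. Jun 8 2034 + 13 days = Jun 21 2034.
Next gap: 15 days. Jun 21 2034 + 15 days = Jul 6 2034.
Next gap: 17 days. Jul 6 2034 + 17 days = Jul 23 2034.
Next gap: 19 days. Jul 23 2034 + 19 days = Aug 11 2034.
Next gap: 21 days. Aug 11 2034 + 21 days = Sep 1 2034.

Sep 1 2034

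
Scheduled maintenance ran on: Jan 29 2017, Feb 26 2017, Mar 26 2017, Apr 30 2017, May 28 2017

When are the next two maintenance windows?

These are Sundays with 28, 28, 35, 28-day gaps.
Each is the final Sunday of its month — Jan 29 2017 is past the 28th, so '4th Sunday' doesn't fit.
June 2017 ends with Sunday Jun 25 2017.
July 2017 ends with Sunday Jul 30 2017.

Jun 25 2017, Jul 30 2017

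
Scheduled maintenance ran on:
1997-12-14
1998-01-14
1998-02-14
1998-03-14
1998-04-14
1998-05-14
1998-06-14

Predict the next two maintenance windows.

1998-07-14, 1998-08-14

Each date is the 14th; the gaps (31, 31, 28, 31, 30, 31) track the month lengths.
The rule is the 14th of each month.
Next: July 1998 → 1998-07-14.
August 1998: 1998-08-14.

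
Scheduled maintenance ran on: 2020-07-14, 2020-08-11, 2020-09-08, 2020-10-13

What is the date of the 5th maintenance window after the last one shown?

2021-03-09

Gaps: 28, 28, 35 days — a mix of 28 and 35. Every date is a Tuesday.
Each is the 2nd Tuesday of its month.
November 2020 — 2nd Tuesday is 2020-11-10.
2nd Tuesday of December 2020: 2020-12-08.
2nd Tuesday of January 2021: 2021-01-12.
2nd Tuesday of February 2021: 2021-02-09.
2nd Tuesday of March 2021: 2021-03-09.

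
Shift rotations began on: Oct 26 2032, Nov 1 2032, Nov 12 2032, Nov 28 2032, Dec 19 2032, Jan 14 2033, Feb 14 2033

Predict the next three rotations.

Gaps: 6, 11, 16, 21, 26, 31 days — each gap is 5 larger than the previous one.
Next gap: 36 days. Feb 14 2033 + 36 days = Mar 22 2033.
Next gap: 41 days. Mar 22 2033 + 41 days = May 2 2033.
Next gap: 46 days. May 2 2033 + 46 days = Jun 17 2033.

Mar 22 2033, May 2 2033, Jun 17 2033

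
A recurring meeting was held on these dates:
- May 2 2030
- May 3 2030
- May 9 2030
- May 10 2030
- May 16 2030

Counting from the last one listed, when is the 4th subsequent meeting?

The gap pattern 1, 6, 1, 6 repeats every 2 events.
These are the Thursdays and Fridays of each week.
Next Friday: May 17 2030.
Next Thursday: May 23 2030.
The following Friday is May 24 2030.
The following Thursday is May 30 2030.

May 30 2030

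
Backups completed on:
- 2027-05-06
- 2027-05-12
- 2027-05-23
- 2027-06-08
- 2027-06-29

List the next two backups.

Intervals are 6, 11, 16, 21 days — an arithmetic progression with common difference 5.
Next gap: 26 days. 2027-06-29 + 26 days = 2027-07-25.
Next gap: 31 days. 2027-07-25 + 31 days = 2027-08-25.

2027-07-25, 2027-08-25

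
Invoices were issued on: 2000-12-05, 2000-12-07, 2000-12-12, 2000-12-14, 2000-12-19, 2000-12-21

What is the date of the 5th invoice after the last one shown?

The gap pattern 2, 5, 2, 5, 2 repeats every 2 events.
These are the Tuesdays and Thursdays of each week.
The following Tuesday is 2000-12-26.
Next Thursday: 2000-12-28.
Next Tuesday: 2001-01-02.
The following Thursday is 2001-01-04.
The following Tuesday is 2001-01-09.

2001-01-09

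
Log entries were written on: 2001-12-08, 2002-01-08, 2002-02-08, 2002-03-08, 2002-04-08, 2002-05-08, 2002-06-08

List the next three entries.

Gaps: 31, 31, 28, 31, 30, 31 days — not constant. Every event is on the 8th of the month.
Pattern: the 8th of each month.
Next: July 2002 → 2002-07-08.
August 2002: 2002-08-08.
Next: September 2002 → 2002-09-08.

2002-07-08, 2002-08-08, 2002-09-08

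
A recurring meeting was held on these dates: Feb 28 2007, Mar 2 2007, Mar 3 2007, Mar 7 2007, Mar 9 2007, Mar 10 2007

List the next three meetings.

The gap pattern 2, 1, 4, 2, 1 repeats every 3 events.
These are the Wednesdays, Fridays and Saturdays of each week.
Next Wednesday: Mar 14 2007.
The following Friday is Mar 16 2007.
Next Saturday: Mar 17 2007.

Mar 14 2007, Mar 16 2007, Mar 17 2007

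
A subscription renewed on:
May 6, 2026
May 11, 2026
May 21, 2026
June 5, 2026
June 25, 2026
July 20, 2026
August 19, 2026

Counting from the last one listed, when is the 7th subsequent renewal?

The spacing grows by 5 each time: 5, 10, 15, 20, 25, 30 days.
Next gap: 35 days. August 19, 2026 + 35 days = September 23, 2026.
Next gap: 40 days. September 23, 2026 + 40 days = November 2, 2026.
Next gap: 45 days. November 2, 2026 + 45 days = December 17, 2026.
Next gap: 50 days. December 17, 2026 + 50 days = February 5, 2027.
Next gap: 55 days. February 5, 2027 + 55 days = April 1, 2027.
Next gap: 60 days. April 1, 2027 + 60 days = May 31, 2027.
Next gap: 65 days. May 31, 2027 + 65 days = August 4, 2027.

August 4, 2027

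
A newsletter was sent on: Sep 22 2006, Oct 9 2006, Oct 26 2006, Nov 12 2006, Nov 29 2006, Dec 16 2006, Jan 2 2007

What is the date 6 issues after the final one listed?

Apr 14 2007

The spacing is 17, 17, 17, 17, 17, 17 days — always 17 days.
Jan 2 2007 + 17 days = Jan 19 2007.
Jan 19 2007 + 17 days = Feb 5 2007.
Feb 5 2007 + 17 days = Feb 22 2007.
Feb 22 2007 + 17 days = Mar 11 2007.
Mar 11 2007 + 17 days = Mar 28 2007.
Mar 28 2007 + 17 days = Apr 14 2007.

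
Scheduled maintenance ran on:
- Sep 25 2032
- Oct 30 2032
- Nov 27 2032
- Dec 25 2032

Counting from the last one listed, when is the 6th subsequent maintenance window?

All Saturdays; the gaps (35, 28, 28) vary with month length.
This is the last Saturday of each month.
January 2033 ends with Saturday Jan 29 2033.
February 2033 ends with Saturday Feb 26 2033.
Last Saturday of March 2033: Mar 26 2033.
Last Saturday of April 2033: Apr 30 2033.
Last Saturday of May 2033: May 28 2033.
June 2033 ends with Saturday Jun 25 2033.

Jun 25 2033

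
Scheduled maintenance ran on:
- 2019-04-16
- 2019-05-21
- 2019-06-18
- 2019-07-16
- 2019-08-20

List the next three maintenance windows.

2019-09-17, 2019-10-15, 2019-11-19

All dates are Tuesdays, 35, 28, 28, 35 days apart.
Specifically, the 3rd Tuesday of each month.
3rd Tuesday of September 2019: 2019-09-17.
October 2019 — 3rd Tuesday is 2019-10-15.
November 2019 — 3rd Tuesday is 2019-11-19.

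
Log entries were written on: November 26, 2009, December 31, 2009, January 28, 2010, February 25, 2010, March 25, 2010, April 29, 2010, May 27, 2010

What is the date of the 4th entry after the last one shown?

September 30, 2010

Every date is a Thursday; gaps 35, 28, 28, 28, 35, 28 days.
Each is the last Thursday of its month (at least one falls on the 29th or later, ruling out '4th Thursday').
Last Thursday of June 2010: June 24, 2010.
July 2010 ends with Thursday July 29, 2010.
August 2010 ends with Thursday August 26, 2010.
September 2010 ends with Thursday September 30, 2010.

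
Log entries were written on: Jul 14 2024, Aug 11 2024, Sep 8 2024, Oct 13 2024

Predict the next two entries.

Nov 10 2024, Dec 8 2024

These are Sundays at 28- or 35-day spacing (28, 28, 35).
The pattern: 2nd Sunday of the month.
November 2024 — 2nd Sunday is Nov 10 2024.
2nd Sunday of December 2024: Dec 8 2024.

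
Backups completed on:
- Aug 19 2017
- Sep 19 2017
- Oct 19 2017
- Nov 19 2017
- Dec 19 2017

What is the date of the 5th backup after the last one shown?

May 19 2018

Gaps: 31, 30, 31, 30 days — not constant. Every event is on the 19th of the month.
Pattern: the 19th of each month.
Next: January 2018 → Jan 19 2018.
Next: February 2018 → Feb 19 2018.
March 2018: Mar 19 2018.
Next: April 2018 → Apr 19 2018.
Next: May 2018 → May 19 2018.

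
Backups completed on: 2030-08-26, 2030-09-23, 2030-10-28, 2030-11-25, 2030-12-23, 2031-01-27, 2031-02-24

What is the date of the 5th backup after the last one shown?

2031-07-28

These are Mondays at 28- or 35-day spacing (28, 35, 28, 28, 35, 28).
The pattern: 4th Monday of the month.
4th Monday of March 2031: 2031-03-24.
4th Monday of April 2031: 2031-04-28.
4th Monday of May 2031: 2031-05-26.
4th Monday of June 2031: 2031-06-23.
4th Monday of July 2031: 2031-07-28.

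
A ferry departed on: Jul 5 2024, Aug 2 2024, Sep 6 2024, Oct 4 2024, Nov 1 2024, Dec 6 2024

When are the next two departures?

Gaps: 28, 35, 28, 28, 35 days — a mix of 28 and 35. Every date is a Friday.
Each is the 1st Friday of its month.
January 2025 — 1st Friday is Jan 3 2025.
February 2025 — 1st Friday is Feb 7 2025.

Jan 3 2025, Feb 7 2025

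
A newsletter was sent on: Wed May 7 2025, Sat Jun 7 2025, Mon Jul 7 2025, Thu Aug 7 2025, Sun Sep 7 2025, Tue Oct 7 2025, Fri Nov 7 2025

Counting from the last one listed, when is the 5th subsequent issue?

Gaps: 31, 30, 31, 31, 30, 31 days — not constant. Every event is on the 7th of the month.
Pattern: the 7th of each month.
December 2025: Sun Dec 7 2025.
January 2026: Wed Jan 7 2026.
Next: February 2026 → Sat Feb 7 2026.
Next: March 2026 → Sat Mar 7 2026.
Next: April 2026 → Tue Apr 7 2026.

Tue Apr 7 2026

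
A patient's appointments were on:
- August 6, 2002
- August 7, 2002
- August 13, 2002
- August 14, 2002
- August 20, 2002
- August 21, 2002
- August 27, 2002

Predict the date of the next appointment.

August 28, 2002

Gaps: 1, 6, 1, 6, 1, 6 days — not constant, but cyclic with period 2.
The events fall on every Tuesday and Wednesday.
The following Wednesday is August 28, 2002.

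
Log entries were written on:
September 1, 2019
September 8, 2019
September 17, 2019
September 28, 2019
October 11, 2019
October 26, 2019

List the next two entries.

Intervals are 7, 9, 11, 13, 15 days — an arithmetic progression with common difference 2.
Next gap: 17 days. October 26, 2019 + 17 days = November 12, 2019.
Next gap: 19 days. November 12, 2019 + 19 days = December 1, 2019.

November 12, 2019; December 1, 2019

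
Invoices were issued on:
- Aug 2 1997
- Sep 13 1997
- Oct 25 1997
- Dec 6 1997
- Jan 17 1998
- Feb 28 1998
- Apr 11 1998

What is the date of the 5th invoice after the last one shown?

Nov 7 1998

Gaps between consecutive events: 42, 42, 42, 42, 42, 42 days — a constant 42-day interval.
Apr 11 1998 + 42 days = May 23 1998.
May 23 1998 + 42 days = Jul 4 1998.
Jul 4 1998 + 42 days = Aug 15 1998.
Aug 15 1998 + 42 days = Sep 26 1998.
Sep 26 1998 + 42 days = Nov 7 1998.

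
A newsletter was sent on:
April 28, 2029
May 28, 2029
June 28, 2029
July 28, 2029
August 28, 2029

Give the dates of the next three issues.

September 28, 2029; October 28, 2029; November 28, 2029

Gaps: 30, 31, 30, 31 days — not constant. Every event is on the 28th of the month.
Pattern: the 28th of each month.
Next: September 2029 → September 28, 2029.
October 2029: October 28, 2029.
November 2029: November 28, 2029.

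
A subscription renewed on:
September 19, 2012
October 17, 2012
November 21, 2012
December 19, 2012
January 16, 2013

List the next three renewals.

February 20, 2013; March 20, 2013; April 17, 2013

These are Wednesdays at 28- or 35-day spacing (28, 35, 28, 28).
The pattern: 3rd Wednesday of the month.
3rd Wednesday of February 2013: February 20, 2013.
March 2013 — 3rd Wednesday is March 20, 2013.
April 2013 — 3rd Wednesday is April 17, 2013.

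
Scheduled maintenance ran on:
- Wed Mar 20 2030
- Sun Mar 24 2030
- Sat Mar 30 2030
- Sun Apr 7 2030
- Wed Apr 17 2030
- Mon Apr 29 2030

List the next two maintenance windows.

Intervals are 4, 6, 8, 10, 12 days — an arithmetic progression with common difference 2.
Next gap: 14 days. Mon Apr 29 2030 + 14 days = Mon May 13 2030.
Next gap: 16 days. Mon May 13 2030 + 16 days = Wed May 29 2030.

Mon May 13 2030, Wed May 29 2030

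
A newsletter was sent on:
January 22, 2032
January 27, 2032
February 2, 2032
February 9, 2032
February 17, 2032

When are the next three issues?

Intervals are 5, 6, 7, 8 days — an arithmetic progression with common difference 1.
Next gap: 9 days. February 17, 2032 + 9 days = February 26, 2032.
Next gap: 10 days. February 26, 2032 + 10 days = March 7, 2032.
Next gap: 11 days. March 7, 2032 + 11 days = March 18, 2032.

February 26, 2032; March 7, 2032; March 18, 2032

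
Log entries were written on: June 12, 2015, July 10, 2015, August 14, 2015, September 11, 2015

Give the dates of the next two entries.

October 9, 2015; November 13, 2015

All dates are Fridays, 28, 35, 28 days apart.
Specifically, the 2nd Friday of each month.
2nd Friday of October 2015: October 9, 2015.
November 2015 — 2nd Friday is November 13, 2015.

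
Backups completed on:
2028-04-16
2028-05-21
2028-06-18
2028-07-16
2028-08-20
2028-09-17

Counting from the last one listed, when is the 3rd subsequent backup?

2028-12-17

These are Sundays at 28- or 35-day spacing (35, 28, 28, 35, 28).
The pattern: 3rd Sunday of the month.
October 2028 — 3rd Sunday is 2028-10-15.
November 2028 — 3rd Sunday is 2028-11-19.
December 2028 — 3rd Sunday is 2028-12-17.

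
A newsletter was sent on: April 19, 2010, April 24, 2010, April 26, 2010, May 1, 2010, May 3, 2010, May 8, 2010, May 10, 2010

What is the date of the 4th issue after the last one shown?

Gaps: 5, 2, 5, 2, 5, 2 days — not constant, but cyclic with period 2.
The events fall on every Monday and Saturday.
Next Saturday: May 15, 2010.
Next Monday: May 17, 2010.
The following Saturday is May 22, 2010.
The following Monday is May 24, 2010.

May 24, 2010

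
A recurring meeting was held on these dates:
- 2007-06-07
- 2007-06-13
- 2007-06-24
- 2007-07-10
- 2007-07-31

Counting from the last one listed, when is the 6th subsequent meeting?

Gaps: 6, 11, 16, 21 days — each gap is 5 larger than the previous one.
Next gap: 26 days. 2007-07-31 + 26 days = 2007-08-26.
Next gap: 31 days. 2007-08-26 + 31 days = 2007-09-26.
Next gap: 36 days. 2007-09-26 + 36 days = 2007-11-01.
Next gap: 41 days. 2007-11-01 + 41 days = 2007-12-12.
Next gap: 46 days. 2007-12-12 + 46 days = 2008-01-27.
Next gap: 51 days. 2008-01-27 + 51 days = 2008-03-18.

2008-03-18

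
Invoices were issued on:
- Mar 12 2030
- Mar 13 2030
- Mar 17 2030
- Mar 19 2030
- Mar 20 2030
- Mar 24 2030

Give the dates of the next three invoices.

Mar 26 2030, Mar 27 2030, Mar 31 2030

Every event lands on a Tuesday or Wednesday or Sunday (gaps cycle 1, 4, 2, 1, 4).
So the schedule is: every Tuesday, Wednesday and Sunday.
Next Tuesday: Mar 26 2030.
The following Wednesday is Mar 27 2030.
The following Sunday is Mar 31 2030.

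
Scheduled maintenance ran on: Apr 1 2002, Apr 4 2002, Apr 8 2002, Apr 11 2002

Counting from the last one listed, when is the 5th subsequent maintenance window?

Apr 29 2002

Every event lands on a Monday or Thursday (gaps cycle 3, 4, 3).
So the schedule is: every Monday and Thursday.
Next Monday: Apr 15 2002.
Next Thursday: Apr 18 2002.
The following Monday is Apr 22 2002.
The following Thursday is Apr 25 2002.
Next Monday: Apr 29 2002.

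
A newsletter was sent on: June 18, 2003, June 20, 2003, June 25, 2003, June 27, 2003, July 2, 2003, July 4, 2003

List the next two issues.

Every event lands on a Wednesday or Friday (gaps cycle 2, 5, 2, 5, 2).
So the schedule is: every Wednesday and Friday.
The following Wednesday is July 9, 2003.
The following Friday is July 11, 2003.

July 9, 2003; July 11, 2003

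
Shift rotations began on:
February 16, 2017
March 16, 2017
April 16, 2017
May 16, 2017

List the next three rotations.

Each date is the 16th; the gaps (28, 31, 30) track the month lengths.
The rule is the 16th of each month.
Next: June 2017 → June 16, 2017.
July 2017: July 16, 2017.
Next: August 2017 → August 16, 2017.

June 16, 2017; July 16, 2017; August 16, 2017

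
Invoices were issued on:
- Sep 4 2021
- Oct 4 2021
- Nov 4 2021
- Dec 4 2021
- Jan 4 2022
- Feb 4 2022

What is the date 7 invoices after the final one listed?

Sep 4 2022

Gaps: 30, 31, 30, 31, 31 days — not constant. Every event is on the 4th of the month.
Pattern: the 4th of each month.
March 2022: Mar 4 2022.
Next: April 2022 → Apr 4 2022.
May 2022: May 4 2022.
Next: June 2022 → Jun 4 2022.
Next: July 2022 → Jul 4 2022.
Next: August 2022 → Aug 4 2022.
Next: September 2022 → Sep 4 2022.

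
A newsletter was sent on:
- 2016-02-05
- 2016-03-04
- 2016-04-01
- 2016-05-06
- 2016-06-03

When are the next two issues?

Gaps: 28, 28, 35, 28 days — a mix of 28 and 35. Every date is a Friday.
Each is the 1st Friday of its month.
1st Friday of July 2016: 2016-07-01.
1st Friday of August 2016: 2016-08-05.

2016-07-01, 2016-08-05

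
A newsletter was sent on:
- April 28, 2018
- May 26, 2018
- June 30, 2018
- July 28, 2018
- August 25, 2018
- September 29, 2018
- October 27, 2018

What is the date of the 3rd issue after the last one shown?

All Saturdays; the gaps (28, 35, 28, 28, 35, 28) vary with month length.
This is the last Saturday of each month.
Last Saturday of November 2018: November 24, 2018.
Last Saturday of December 2018: December 29, 2018.
January 2019 ends with Saturday January 26, 2019.

January 26, 2019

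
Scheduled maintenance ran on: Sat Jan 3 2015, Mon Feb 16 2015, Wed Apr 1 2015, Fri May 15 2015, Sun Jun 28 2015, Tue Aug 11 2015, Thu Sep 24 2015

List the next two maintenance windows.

Every event comes 44 days after the last (44, 44, 44, 44, 44, 44).
Thu Sep 24 2015 + 44 days = Sat Nov 7 2015.
Sat Nov 7 2015 + 44 days = Mon Dec 21 2015.

Sat Nov 7 2015, Mon Dec 21 2015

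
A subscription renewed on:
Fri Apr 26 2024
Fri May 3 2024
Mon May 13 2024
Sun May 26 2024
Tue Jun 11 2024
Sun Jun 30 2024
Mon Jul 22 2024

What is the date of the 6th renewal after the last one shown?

Intervals are 7, 10, 13, 16, 19, 22 days — an arithmetic progression with common difference 3.
Next gap: 25 days. Mon Jul 22 2024 + 25 days = Fri Aug 16 2024.
Next gap: 28 days. Fri Aug 16 2024 + 28 days = Fri Sep 13 2024.
Next gap: 31 days. Fri Sep 13 2024 + 31 days = Mon Oct 14 2024.
Next gap: 34 days. Mon Oct 14 2024 + 34 days = Sun Nov 17 2024.
Next gap: 37 days. Sun Nov 17 2024 + 37 days = Tue Dec 24 2024.
Next gap: 40 days. Tue Dec 24 2024 + 40 days = Sun Feb 2 2025.

Sun Feb 2 2025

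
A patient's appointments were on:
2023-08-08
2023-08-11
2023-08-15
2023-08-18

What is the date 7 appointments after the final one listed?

The gap pattern 3, 4, 3 repeats every 2 events.
These are the Tuesdays and Fridays of each week.
The following Tuesday is 2023-08-22.
Next Friday: 2023-08-25.
Next Tuesday: 2023-08-29.
The following Friday is 2023-09-01.
The following Tuesday is 2023-09-05.
Next Friday: 2023-09-08.
Next Tuesday: 2023-09-12.

2023-09-12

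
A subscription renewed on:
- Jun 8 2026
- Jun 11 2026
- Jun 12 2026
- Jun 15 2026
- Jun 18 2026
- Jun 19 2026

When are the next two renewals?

Jun 22 2026, Jun 25 2026

Every event lands on a Monday or Thursday or Friday (gaps cycle 3, 1, 3, 3, 1).
So the schedule is: every Monday, Thursday and Friday.
The following Monday is Jun 22 2026.
Next Thursday: Jun 25 2026.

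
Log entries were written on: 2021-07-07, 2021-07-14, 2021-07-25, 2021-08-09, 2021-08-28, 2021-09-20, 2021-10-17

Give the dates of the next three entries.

The spacing grows by 4 each time: 7, 11, 15, 19, 23, 27 days.
Next gap: 31 days. 2021-10-17 + 31 days = 2021-11-17.
Next gap: 35 days. 2021-11-17 + 35 days = 2021-12-22.
Next gap: 39 days. 2021-12-22 + 39 days = 2022-01-30.

2021-11-17, 2021-12-22, 2022-01-30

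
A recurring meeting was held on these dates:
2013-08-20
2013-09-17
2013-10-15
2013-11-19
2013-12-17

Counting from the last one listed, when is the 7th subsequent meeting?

Gaps: 28, 28, 35, 28 days — a mix of 28 and 35. Every date is a Tuesday.
Each is the 3rd Tuesday of its month.
3rd Tuesday of January 2014: 2014-01-21.
3rd Tuesday of February 2014: 2014-02-18.
3rd Tuesday of March 2014: 2014-03-18.
April 2014 — 3rd Tuesday is 2014-04-15.
May 2014 — 3rd Tuesday is 2014-05-20.
3rd Tuesday of June 2014: 2014-06-17.
July 2014 — 3rd Tuesday is 2014-07-15.

2014-07-15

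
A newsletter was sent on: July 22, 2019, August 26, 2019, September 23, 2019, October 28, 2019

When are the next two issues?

November 25, 2019; December 23, 2019

All dates are Mondays, 35, 28, 35 days apart.
Specifically, the 4th Monday of each month.
November 2019 — 4th Monday is November 25, 2019.
4th Monday of December 2019: December 23, 2019.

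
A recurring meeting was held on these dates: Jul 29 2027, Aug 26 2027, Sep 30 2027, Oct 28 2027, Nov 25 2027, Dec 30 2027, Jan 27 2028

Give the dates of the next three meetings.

Feb 24 2028, Mar 30 2028, Apr 27 2028

Every date is a Thursday; gaps 28, 35, 28, 28, 35, 28 days.
Each is the last Thursday of its month (at least one falls on the 29th or later, ruling out '4th Thursday').
February 2028 ends with Thursday Feb 24 2028.
Last Thursday of March 2028: Mar 30 2028.
April 2028 ends with Thursday Apr 27 2028.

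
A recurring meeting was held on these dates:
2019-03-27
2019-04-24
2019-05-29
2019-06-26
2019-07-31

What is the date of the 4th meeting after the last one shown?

2019-11-27

Every date is a Wednesday; gaps 28, 35, 28, 35 days.
Each is the last Wednesday of its month (at least one falls on the 29th or later, ruling out '4th Wednesday').
August 2019 ends with Wednesday 2019-08-28.
September 2019 ends with Wednesday 2019-09-25.
Last Wednesday of October 2019: 2019-10-30.
November 2019 ends with Wednesday 2019-11-27.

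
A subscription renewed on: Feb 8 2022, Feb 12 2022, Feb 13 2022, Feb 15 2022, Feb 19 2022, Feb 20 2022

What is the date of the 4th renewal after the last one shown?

The gap pattern 4, 1, 2, 4, 1 repeats every 3 events.
These are the Tuesdays, Saturdays and Sundays of each week.
The following Tuesday is Feb 22 2022.
The following Saturday is Feb 26 2022.
Next Sunday: Feb 27 2022.
Next Tuesday: Mar 1 2022.

Mar 1 2022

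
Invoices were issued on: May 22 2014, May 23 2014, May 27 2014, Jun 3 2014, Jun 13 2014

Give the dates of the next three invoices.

Intervals are 1, 4, 7, 10 days — an arithmetic progression with common difference 3.
Next gap: 13 days. Jun 13 2014 + 13 days = Jun 26 2014.
Next gap: 16 days. Jun 26 2014 + 16 days = Jul 12 2014.
Next gap: 19 days. Jul 12 2014 + 19 days = Jul 31 2014.

Jun 26 2014, Jul 12 2014, Jul 31 2014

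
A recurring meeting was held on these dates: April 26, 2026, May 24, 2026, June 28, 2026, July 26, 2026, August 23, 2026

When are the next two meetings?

All dates are Sundays, 28, 35, 28, 28 days apart.
Specifically, the 4th Sunday of each month.
4th Sunday of September 2026: September 27, 2026.
October 2026 — 4th Sunday is October 25, 2026.

September 27, 2026; October 25, 2026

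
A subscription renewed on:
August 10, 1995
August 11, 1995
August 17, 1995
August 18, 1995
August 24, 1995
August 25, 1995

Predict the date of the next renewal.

The gap pattern 1, 6, 1, 6, 1 repeats every 2 events.
These are the Thursdays and Fridays of each week.
Next Thursday: August 31, 1995.

August 31, 1995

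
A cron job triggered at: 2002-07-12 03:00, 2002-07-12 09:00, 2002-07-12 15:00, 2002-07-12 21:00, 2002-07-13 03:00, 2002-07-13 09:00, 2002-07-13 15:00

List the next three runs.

2002-07-13 21:00, 2002-07-14 03:00, 2002-07-14 09:00

The interval is a steady 6 hours (6, 6, 6, 6, 6, 6).
2002-07-13 15:00 + 6 h = 2002-07-13 21:00.
2002-07-13 21:00 + 6 h = 2002-07-14 03:00.
2002-07-14 03:00 + 6 h = 2002-07-14 09:00.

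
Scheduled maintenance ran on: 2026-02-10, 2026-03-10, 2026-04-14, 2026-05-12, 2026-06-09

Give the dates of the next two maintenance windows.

These are Tuesdays at 28- or 35-day spacing (28, 35, 28, 28).
The pattern: 2nd Tuesday of the month.
2nd Tuesday of July 2026: 2026-07-14.
2nd Tuesday of August 2026: 2026-08-11.

2026-07-14, 2026-08-11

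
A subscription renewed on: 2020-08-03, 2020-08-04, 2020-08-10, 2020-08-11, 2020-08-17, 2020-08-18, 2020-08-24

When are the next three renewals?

Every event lands on a Monday or Tuesday (gaps cycle 1, 6, 1, 6, 1, 6).
So the schedule is: every Monday and Tuesday.
Next Tuesday: 2020-08-25.
Next Monday: 2020-08-31.
The following Tuesday is 2020-09-01.

2020-08-25, 2020-08-31, 2020-09-01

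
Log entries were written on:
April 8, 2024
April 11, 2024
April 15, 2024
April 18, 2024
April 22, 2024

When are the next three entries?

April 25, 2024; April 29, 2024; May 2, 2024

Gaps: 3, 4, 3, 4 days — not constant, but cyclic with period 2.
The events fall on every Monday and Thursday.
Next Thursday: April 25, 2024.
Next Monday: April 29, 2024.
The following Thursday is May 2, 2024.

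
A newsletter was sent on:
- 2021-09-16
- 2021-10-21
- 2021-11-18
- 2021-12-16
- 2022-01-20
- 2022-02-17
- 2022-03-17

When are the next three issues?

All dates are Thursdays, 35, 28, 28, 35, 28, 28 days apart.
Specifically, the 3rd Thursday of each month.
3rd Thursday of April 2022: 2022-04-21.
3rd Thursday of May 2022: 2022-05-19.
3rd Thursday of June 2022: 2022-06-16.

2022-04-21, 2022-05-19, 2022-06-16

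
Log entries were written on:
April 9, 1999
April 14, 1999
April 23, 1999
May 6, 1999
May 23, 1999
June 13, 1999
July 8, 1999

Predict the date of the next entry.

August 6, 1999

Intervals are 5, 9, 13, 17, 21, 25 days — an arithmetic progression with common difference 4.
Next gap: 29 days. July 8, 1999 + 29 days = August 6, 1999.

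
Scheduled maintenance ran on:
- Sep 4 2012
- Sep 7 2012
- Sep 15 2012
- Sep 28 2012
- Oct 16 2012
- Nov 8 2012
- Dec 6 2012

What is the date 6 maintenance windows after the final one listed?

Sep 5 2013

Gaps: 3, 8, 13, 18, 23, 28 days — each gap is 5 larger than the previous one.
Next gap: 33 days. Dec 6 2012 + 33 days = Jan 8 2013.
Next gap: 38 days. Jan 8 2013 + 38 days = Feb 15 2013.
Next gap: 43 days. Feb 15 2013 + 43 days = Mar 30 2013.
Next gap: 48 days. Mar 30 2013 + 48 days = May 17 2013.
Next gap: 53 days. May 17 2013 + 53 days = Jul 9 2013.
Next gap: 58 days. Jul 9 2013 + 58 days = Sep 5 2013.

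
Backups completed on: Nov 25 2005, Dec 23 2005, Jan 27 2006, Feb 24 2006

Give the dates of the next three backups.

Mar 24 2006, Apr 28 2006, May 26 2006

All dates are Fridays, 28, 35, 28 days apart.
Specifically, the 4th Friday of each month.
March 2006 — 4th Friday is Mar 24 2006.
4th Friday of April 2006: Apr 28 2006.
May 2006 — 4th Friday is May 26 2006.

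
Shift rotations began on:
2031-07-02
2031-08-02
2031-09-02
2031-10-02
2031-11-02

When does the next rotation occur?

Gaps: 31, 31, 30, 31 days — not constant. Every event is on the 2nd of the month.
Pattern: the 2nd of each month.
December 2031: 2031-12-02.

2031-12-02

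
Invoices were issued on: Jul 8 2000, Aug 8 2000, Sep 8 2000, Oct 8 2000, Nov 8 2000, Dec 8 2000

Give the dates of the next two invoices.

The day-of-month is always 8 (31, 31, 30, 31, 30 days between events).
So this recurs on the 8th of each month.
Next: January 2001 → Jan 8 2001.
Next: February 2001 → Feb 8 2001.

Jan 8 2001, Feb 8 2001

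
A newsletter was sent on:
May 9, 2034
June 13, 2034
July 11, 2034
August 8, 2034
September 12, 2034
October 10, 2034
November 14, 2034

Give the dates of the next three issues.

These are Tuesdays at 28- or 35-day spacing (35, 28, 28, 35, 28, 35).
The pattern: 2nd Tuesday of the month.
December 2034 — 2nd Tuesday is December 12, 2034.
January 2035 — 2nd Tuesday is January 9, 2035.
2nd Tuesday of February 2035: February 13, 2035.

December 12, 2034; January 9, 2035; February 13, 2035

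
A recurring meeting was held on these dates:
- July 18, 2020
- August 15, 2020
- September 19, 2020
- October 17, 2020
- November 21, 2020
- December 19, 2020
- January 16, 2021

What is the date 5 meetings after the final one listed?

June 19, 2021

These are Saturdays at 28- or 35-day spacing (28, 35, 28, 35, 28, 28).
The pattern: 3rd Saturday of the month.
3rd Saturday of February 2021: February 20, 2021.
March 2021 — 3rd Saturday is March 20, 2021.
3rd Saturday of April 2021: April 17, 2021.
May 2021 — 3rd Saturday is May 15, 2021.
3rd Saturday of June 2021: June 19, 2021.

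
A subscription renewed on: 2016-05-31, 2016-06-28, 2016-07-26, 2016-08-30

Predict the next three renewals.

All Tuesdays; the gaps (28, 28, 35) vary with month length.
This is the last Tuesday of each month.
Last Tuesday of September 2016: 2016-09-27.
October 2016 ends with Tuesday 2016-10-25.
Last Tuesday of November 2016: 2016-11-29.

2016-09-27, 2016-10-25, 2016-11-29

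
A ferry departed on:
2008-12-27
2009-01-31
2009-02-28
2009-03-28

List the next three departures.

Every date is a Saturday; gaps 35, 28, 28 days.
Each is the last Saturday of its month (at least one falls on the 29th or later, ruling out '4th Saturday').
Last Saturday of April 2009: 2009-04-25.
Last Saturday of May 2009: 2009-05-30.
June 2009 ends with Saturday 2009-06-27.

2009-04-25, 2009-05-30, 2009-06-27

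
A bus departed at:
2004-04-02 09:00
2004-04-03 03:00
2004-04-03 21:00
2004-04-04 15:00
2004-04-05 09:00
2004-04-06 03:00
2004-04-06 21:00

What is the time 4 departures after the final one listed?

2004-04-09 21:00

The interval is a steady 18 hours (18, 18, 18, 18, 18, 18).
2004-04-06 21:00 + 18 h = 2004-04-07 15:00.
2004-04-07 15:00 + 18 h = 2004-04-08 09:00.
2004-04-08 09:00 + 18 h = 2004-04-09 03:00.
2004-04-09 03:00 + 18 h = 2004-04-09 21:00.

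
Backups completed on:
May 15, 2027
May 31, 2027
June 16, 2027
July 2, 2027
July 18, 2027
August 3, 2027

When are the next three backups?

Gaps between consecutive events: 16, 16, 16, 16, 16 days — a constant 16-day interval.
August 3, 2027 + 16 days = August 19, 2027.
August 19, 2027 + 16 days = September 4, 2027.
September 4, 2027 + 16 days = September 20, 2027.

August 19, 2027; September 4, 2027; September 20, 2027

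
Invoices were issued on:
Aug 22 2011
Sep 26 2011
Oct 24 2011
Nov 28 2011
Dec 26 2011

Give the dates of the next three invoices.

These are Mondays at 28- or 35-day spacing (35, 28, 35, 28).
The pattern: 4th Monday of the month.
January 2012 — 4th Monday is Jan 23 2012.
February 2012 — 4th Monday is Feb 27 2012.
March 2012 — 4th Monday is Mar 26 2012.

Jan 23 2012, Feb 27 2012, Mar 26 2012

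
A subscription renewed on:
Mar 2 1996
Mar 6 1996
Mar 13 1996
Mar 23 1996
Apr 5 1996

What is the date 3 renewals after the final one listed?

Intervals are 4, 7, 10, 13 days — an arithmetic progression with common difference 3.
Next gap: 16 days. Apr 5 1996 + 16 days = Apr 21 1996.
Next gap: 19 days. Apr 21 1996 + 19 days = May 10 1996.
Next gap: 22 days. May 10 1996 + 22 days = Jun 1 1996.

Jun 1 1996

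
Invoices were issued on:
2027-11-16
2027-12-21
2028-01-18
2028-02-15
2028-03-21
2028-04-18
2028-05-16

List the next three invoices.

2028-06-20, 2028-07-18, 2028-08-15

These are Tuesdays at 28- or 35-day spacing (35, 28, 28, 35, 28, 28).
The pattern: 3rd Tuesday of the month.
June 2028 — 3rd Tuesday is 2028-06-20.
July 2028 — 3rd Tuesday is 2028-07-18.
August 2028 — 3rd Tuesday is 2028-08-15.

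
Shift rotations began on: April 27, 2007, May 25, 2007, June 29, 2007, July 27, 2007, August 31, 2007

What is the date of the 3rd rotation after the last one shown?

November 30, 2007

These are Fridays with 28, 35, 28, 35-day gaps.
Each is the final Friday of its month — June 29, 2007 is past the 28th, so '4th Friday' doesn't fit.
Last Friday of September 2007: September 28, 2007.
October 2007 ends with Friday October 26, 2007.
November 2007 ends with Friday November 30, 2007.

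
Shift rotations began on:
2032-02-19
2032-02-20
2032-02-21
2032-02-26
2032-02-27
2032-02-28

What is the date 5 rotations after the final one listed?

2032-03-12

Gaps: 1, 1, 5, 1, 1 days — not constant, but cyclic with period 3.
The events fall on every Thursday, Friday and Saturday.
The following Thursday is 2032-03-04.
The following Friday is 2032-03-05.
The following Saturday is 2032-03-06.
Next Thursday: 2032-03-11.
Next Friday: 2032-03-12.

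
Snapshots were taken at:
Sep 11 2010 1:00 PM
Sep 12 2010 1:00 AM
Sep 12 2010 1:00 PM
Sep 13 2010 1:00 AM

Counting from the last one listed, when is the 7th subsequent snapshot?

Spacing: 12, 12, 12 h — constant 12 h.
Sep 13 2010 1:00 AM + 12 h = Sep 13 2010 1:00 PM.
Sep 13 2010 1:00 PM + 12 h = Sep 14 2010 1:00 AM.
Sep 14 2010 1:00 AM + 12 h = Sep 14 2010 1:00 PM.
Sep 14 2010 1:00 PM + 12 h = Sep 15 2010 1:00 AM.
Sep 15 2010 1:00 AM + 12 h = Sep 15 2010 1:00 PM.
Sep 15 2010 1:00 PM + 12 h = Sep 16 2010 1:00 AM.
Sep 16 2010 1:00 AM + 12 h = Sep 16 2010 1:00 PM.

Sep 16 2010 1:00 PM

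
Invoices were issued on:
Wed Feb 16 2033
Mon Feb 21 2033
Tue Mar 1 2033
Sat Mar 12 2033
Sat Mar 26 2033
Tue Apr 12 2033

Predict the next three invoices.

Gaps: 5, 8, 11, 14, 17 days — each gap is 3 larger than the previous one.
Next gap: 20 days. Tue Apr 12 2033 + 20 days = Mon May 2 2033.
Next gap: 23 days. Mon May 2 2033 + 23 days = Wed May 25 2033.
Next gap: 26 days. Wed May 25 2033 + 26 days = Mon Jun 20 2033.

Mon May 2 2033, Wed May 25 2033, Mon Jun 20 2033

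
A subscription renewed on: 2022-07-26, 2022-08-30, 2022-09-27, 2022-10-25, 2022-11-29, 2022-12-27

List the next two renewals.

2023-01-31, 2023-02-28

Every date is a Tuesday; gaps 35, 28, 28, 35, 28 days.
Each is the last Tuesday of its month (at least one falls on the 29th or later, ruling out '4th Tuesday').
Last Tuesday of January 2023: 2023-01-31.
Last Tuesday of February 2023: 2023-02-28.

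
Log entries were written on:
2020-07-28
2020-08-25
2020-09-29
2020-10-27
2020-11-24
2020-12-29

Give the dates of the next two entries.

Every date is a Tuesday; gaps 28, 35, 28, 28, 35 days.
Each is the last Tuesday of its month (at least one falls on the 29th or later, ruling out '4th Tuesday').
Last Tuesday of January 2021: 2021-01-26.
February 2021 ends with Tuesday 2021-02-23.

2021-01-26, 2021-02-23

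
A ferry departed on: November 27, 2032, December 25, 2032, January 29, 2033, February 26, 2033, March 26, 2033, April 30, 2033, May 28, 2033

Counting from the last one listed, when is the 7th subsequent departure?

December 31, 2033

Every date is a Saturday; gaps 28, 35, 28, 28, 35, 28 days.
Each is the last Saturday of its month (at least one falls on the 29th or later, ruling out '4th Saturday').
June 2033 ends with Saturday June 25, 2033.
Last Saturday of July 2033: July 30, 2033.
August 2033 ends with Saturday August 27, 2033.
Last Saturday of September 2033: September 24, 2033.
Last Saturday of October 2033: October 29, 2033.
Last Saturday of November 2033: November 26, 2033.
Last Saturday of December 2033: December 31, 2033.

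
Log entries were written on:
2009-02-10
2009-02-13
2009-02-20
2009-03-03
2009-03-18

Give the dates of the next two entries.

2009-04-06, 2009-04-29

Intervals are 3, 7, 11, 15 days — an arithmetic progression with common difference 4.
Next gap: 19 days. 2009-03-18 + 19 days = 2009-04-06.
Next gap: 23 days. 2009-04-06 + 23 days = 2009-04-29.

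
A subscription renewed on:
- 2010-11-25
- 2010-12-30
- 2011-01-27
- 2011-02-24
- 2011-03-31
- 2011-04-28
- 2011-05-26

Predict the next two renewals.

2011-06-30, 2011-07-28

Every date is a Thursday; gaps 35, 28, 28, 35, 28, 28 days.
Each is the last Thursday of its month (at least one falls on the 29th or later, ruling out '4th Thursday').
Last Thursday of June 2011: 2011-06-30.
July 2011 ends with Thursday 2011-07-28.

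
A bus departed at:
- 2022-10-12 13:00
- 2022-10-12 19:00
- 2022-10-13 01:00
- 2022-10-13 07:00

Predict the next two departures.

The interval is a steady 6 hours (6, 6, 6).
2022-10-13 07:00 + 6 h = 2022-10-13 13:00.
2022-10-13 13:00 + 6 h = 2022-10-13 19:00.

2022-10-13 13:00, 2022-10-13 19:00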